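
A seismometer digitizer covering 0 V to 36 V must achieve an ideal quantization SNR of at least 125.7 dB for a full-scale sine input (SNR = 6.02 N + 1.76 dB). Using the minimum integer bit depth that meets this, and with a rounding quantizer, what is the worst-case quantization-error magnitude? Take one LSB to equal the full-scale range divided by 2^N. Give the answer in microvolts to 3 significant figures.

Range is 36 V.
N ≥ (125.7 − 1.76)/6.02 = 20.588 → N_min = 21.
One LSB is 36 V / 2097152 = 17.166 µV.
|e|_max = LSB/2 = 8.58 µV.

8.58 µV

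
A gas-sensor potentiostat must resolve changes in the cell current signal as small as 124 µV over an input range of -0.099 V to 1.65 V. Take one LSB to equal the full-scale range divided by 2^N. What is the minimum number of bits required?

Full-scale range = 1.65 V − (-0.099 V) = 1.749 V.
1.749 V / 124 µV = 14100. Since 2^13 = 8192 and 2^14 = 16384, N = 14.

14 bits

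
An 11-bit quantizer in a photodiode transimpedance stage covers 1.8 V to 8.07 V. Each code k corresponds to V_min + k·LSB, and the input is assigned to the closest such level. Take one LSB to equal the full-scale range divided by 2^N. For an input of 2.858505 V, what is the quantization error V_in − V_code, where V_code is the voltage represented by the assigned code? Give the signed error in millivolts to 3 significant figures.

The full-scale span is 8.07 − (1.8) = 6.27 V. LSB = 6.27 V / 2^11 ≈ 3.062 mV.
Position in LSBs: (2.858505 − (1.8)) × 2048/6.27 = 345.7445; rounding gives k = 346.
Reconstructed level: 1.8 + 346 × 6.27/2048 V = 2.859287109 V.
Error = V_in − V_code = 2.858505 − (2.859287109) = −0.782 mV.

−0.782 mV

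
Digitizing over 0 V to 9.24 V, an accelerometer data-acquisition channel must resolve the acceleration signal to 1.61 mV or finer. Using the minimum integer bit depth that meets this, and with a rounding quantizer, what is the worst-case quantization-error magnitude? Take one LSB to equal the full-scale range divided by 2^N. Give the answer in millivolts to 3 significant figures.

0.564 mV

Range is 9.24 V.
9.24 V / 1.61 mV = 5739. Since 2^12 = 4096 and 2^13 = 8192, N = 13.
Step size = 9.24/8192 V = 1.1279 mV.
|e|_max = LSB/2 = 0.564 mV.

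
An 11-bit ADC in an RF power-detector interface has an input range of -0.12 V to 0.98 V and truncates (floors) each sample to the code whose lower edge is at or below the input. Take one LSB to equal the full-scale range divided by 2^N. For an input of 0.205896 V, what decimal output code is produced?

606

The full-scale span is 0.98 − (-0.12) = 1.1 V. LSB = 1.1 V / 2^11 ≈ 0.5371 mV.
(V_in − V_min) × 2^11/range = (0.205896 − (-0.12)) × 2048/1.1 = 606.759.
Floor → code = 606.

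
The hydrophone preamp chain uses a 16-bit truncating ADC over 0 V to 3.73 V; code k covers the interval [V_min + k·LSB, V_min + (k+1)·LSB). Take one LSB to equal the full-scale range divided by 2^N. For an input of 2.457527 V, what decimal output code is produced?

Span = 3.73 V. LSB = 3.73 V / 2^16 ≈ 56.92 µV.
V_in − V_min = 2.457527 − (0) = 2.457527 V.
Divide by LSB: 2.457527 × 65536/3.73 = 43178.6835.
Truncating gives code 43178.

43178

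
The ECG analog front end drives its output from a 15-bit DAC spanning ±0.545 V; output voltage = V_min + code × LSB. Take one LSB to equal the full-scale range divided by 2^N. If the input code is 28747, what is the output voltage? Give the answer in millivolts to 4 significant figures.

411.2 mV

The full-scale span is 0.545 − (-0.545) = 1.09 V. LSB = 1.09 V / 2^15.
V_out = V_min + code × LSB = -0.545 V + 28747 × 1.09 V / 32768
      = -0.545 + 0.956245 = 0.411245 V.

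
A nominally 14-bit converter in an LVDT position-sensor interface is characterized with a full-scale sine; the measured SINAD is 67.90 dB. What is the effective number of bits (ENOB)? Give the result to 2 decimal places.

ENOB = (SINAD − 1.76) / 6.02 = (67.90 − 1.76) / 6.02 = 66.14 / 6.02 = 10.9867.

10.99 bits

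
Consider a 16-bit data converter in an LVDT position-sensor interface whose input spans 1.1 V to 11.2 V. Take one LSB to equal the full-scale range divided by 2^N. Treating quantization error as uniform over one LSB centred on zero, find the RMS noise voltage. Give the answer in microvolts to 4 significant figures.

44.49 µV

Span: 11.2 V − (1.1 V) = 10.1 V.
One LSB is 10.1 V / 65536 = 154.114 µV.
σ_q = LSB/√12 = 154.114 µV/3.4641 = 44.49 µV.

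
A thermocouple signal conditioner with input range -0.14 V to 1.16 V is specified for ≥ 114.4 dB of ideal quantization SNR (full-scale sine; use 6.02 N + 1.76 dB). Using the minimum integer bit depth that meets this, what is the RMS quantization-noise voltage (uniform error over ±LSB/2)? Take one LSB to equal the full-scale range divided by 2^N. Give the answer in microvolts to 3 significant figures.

Full-scale range = 1.16 V − (-0.14 V) = 1.3 V.
Solving 6.02 N ≥ 114.4 − 1.76: N ≥ 18.711. Round up → N = 19.
LSB = 1.3 V / 2^19 = 2.4796 µV.
RMS noise = LSB/√12 = 0.716 µV.

0.716 µV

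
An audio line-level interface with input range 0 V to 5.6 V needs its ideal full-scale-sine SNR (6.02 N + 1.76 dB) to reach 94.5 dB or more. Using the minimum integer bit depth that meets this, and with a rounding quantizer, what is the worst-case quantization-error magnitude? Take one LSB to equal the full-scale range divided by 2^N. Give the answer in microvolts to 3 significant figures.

42.7 µV

Range is 5.6 V.
Solving 6.02 N ≥ 94.5 − 1.76: N ≥ 15.405. Round up → N = 16.
LSB = 5.6 V ÷ 2^16 = 5.6/65536 V = 85.449 µV.
Max error for round-to-nearest is LSB/2 = 42.7 µV.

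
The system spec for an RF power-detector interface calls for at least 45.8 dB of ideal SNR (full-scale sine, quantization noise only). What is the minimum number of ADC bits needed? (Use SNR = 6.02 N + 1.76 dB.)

6.02 N + 1.76 ≥ 45.8 gives N ≥ 7.316, so the minimum integer is 8.

8 bits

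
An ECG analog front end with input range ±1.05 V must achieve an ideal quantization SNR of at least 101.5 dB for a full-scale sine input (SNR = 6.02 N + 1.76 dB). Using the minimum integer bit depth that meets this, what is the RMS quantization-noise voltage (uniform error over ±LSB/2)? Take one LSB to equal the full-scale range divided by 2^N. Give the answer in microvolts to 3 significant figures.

4.63 µV

Range = 1.05 − (-1.05) = 2.1 V.
Solving 6.02 N ≥ 101.5 − 1.76: N ≥ 16.568. Round up → N = 17.
Step size = 2.1/131072 V = 16.022 µV.
RMS noise = LSB/√12 = 4.63 µV.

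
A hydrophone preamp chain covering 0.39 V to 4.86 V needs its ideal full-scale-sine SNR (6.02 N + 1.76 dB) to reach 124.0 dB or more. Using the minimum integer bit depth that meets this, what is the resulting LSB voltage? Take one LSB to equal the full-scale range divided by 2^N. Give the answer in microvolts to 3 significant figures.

2.13 µV

The full-scale span is 4.86 − (0.39) = 4.47 V.
Required N = ⌈(124.0 − 1.76)/6.02⌉ = ⌈20.306⌉ = 21.
LSB = 4.47 V ÷ 2^21 = 4.47/2097152 V = 2.13 µV.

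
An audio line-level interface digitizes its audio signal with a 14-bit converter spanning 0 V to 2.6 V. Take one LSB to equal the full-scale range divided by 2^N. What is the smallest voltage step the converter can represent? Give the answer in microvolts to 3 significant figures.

159 µV

Span = 2.6 V.
2^14 = 16384 levels.
Step size = 2.6/16384 V = 159 µV.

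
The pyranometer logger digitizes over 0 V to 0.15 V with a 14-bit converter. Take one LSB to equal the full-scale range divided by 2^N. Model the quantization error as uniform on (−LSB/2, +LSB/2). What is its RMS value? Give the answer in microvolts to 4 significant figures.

2.643 µV

V_FS = 0.15 V.
LSB = 0.15 V ÷ 2^14 = 0.15/16384 V = 9.15527 µV.
V_rms = LSB/√12 = 9.15527 µV / √12 = 2.643 µV.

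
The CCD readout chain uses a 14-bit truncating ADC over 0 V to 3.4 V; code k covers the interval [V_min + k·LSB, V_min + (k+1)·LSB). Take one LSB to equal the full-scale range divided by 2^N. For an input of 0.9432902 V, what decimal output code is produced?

4545

Span = 3.4 V. LSB = 3.4 V / 2^14 ≈ 207.5 µV.
code = ⌊(V_in − V_min)/LSB⌋ = ⌊(V_in − V_min) × 2^14 / range⌋
     = ⌊(0.9432902 − (0)) × 16384 / 3.4⌋ = ⌊0.9432902 × 16384/3.4⌋
     = ⌊4545.549⌋ = 4545.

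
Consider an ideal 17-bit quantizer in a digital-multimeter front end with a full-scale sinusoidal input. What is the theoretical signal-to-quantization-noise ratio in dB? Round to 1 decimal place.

SNR = 6.02·17 + 1.76 = 104.10 dB.

104.1 dB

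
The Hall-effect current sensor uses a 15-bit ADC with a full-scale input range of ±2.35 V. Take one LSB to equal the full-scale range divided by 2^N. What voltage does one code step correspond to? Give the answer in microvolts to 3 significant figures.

Range = 2.35 − (-2.35) = 4.7 V.
There are 2^15 = 32768 steps.
One LSB is 4.7 V / 32768 = 143 µV.

143 µV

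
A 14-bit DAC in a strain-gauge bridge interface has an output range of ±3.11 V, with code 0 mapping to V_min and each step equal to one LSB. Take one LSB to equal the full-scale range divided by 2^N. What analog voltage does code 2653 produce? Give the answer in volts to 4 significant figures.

-2.103 V

Range = 3.11 − (-3.11) = 6.22 V. LSB = 6.22 V / 2^14.
V_out = V_min + code × LSB = -3.11 V + 2653 × 6.22 V / 16384
      = -3.11 V + 1.00718 V = -2.10282 V.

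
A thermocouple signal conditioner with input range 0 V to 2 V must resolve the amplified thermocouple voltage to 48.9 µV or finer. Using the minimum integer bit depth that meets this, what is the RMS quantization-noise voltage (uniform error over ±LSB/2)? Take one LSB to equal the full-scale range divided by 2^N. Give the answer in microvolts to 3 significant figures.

Span = 2 V.
Required number of levels: 2/48.9 µV = 40900; smallest N with 2^N ≥ that is 16.
One LSB is 2 V / 65536 = 30.518 µV.
σ_q = LSB/√12 = 30.518 µV/3.4641 = 8.81 µV.

8.81 µV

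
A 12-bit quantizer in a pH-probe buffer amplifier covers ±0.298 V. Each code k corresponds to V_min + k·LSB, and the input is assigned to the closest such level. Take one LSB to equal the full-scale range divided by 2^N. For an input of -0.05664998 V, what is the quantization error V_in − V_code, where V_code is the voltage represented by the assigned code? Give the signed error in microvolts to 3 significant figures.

−47.4 µV

Range = 0.298 − (-0.298) = 0.596 V. LSB = 0.596 V / 2^12 ≈ 145.5 µV.
(-0.05664998 − (-0.298)) / LSB = 0.24135002 × 4096/0.596 = 1658.6740. Nearest integer: k = 1659.
Reconstructed level: -0.298 + 1659 × 0.596/4096 V = -0.05660253906 V.
e = -0.05664998 − (-0.05660253906) = −47.4 µV.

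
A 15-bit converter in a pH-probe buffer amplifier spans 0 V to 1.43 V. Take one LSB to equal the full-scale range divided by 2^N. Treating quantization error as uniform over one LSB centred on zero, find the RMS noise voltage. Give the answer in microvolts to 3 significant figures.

12.6 µV

V_FS = 1.43 V.
LSB = 1.43 V ÷ 2^15 = 1.43/32768 V = 43.640 µV.
σ_q = LSB/√12 = 43.640 µV/3.4641 = 12.6 µV.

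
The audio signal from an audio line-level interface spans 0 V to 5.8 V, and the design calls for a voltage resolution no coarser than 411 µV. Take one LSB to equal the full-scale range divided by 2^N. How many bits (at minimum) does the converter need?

Full-scale range = 5.8 V.
Required number of levels: 5.8/411 µV = 14112; smallest N with 2^N ≥ that is 14.

14 bits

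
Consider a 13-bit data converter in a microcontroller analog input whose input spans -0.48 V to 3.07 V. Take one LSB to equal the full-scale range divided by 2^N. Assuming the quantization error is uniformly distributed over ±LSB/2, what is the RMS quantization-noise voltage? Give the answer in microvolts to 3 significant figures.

Span: 3.07 V − (-0.48 V) = 3.55 V.
LSB = 3.55 V ÷ 2^13 = 3.55/8192 V = 433.35 µV.
V_rms = LSB/√12 = 433.35 µV / √12 = 125 µV.

125 µV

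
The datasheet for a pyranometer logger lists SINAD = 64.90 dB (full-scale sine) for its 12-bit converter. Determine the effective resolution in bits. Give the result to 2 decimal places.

(64.90 − 1.76) / 6.02 = 63.14/6.02 = 10.4884 effective bits.

10.49 bits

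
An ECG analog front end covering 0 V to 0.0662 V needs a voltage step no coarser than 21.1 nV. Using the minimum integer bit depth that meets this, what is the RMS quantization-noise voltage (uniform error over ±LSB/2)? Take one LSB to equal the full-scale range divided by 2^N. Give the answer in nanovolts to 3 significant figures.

Range is 0.0662 V.
0.0662 V / 21.1 nV = 3.137e6. Since 2^21 = 2097152 and 2^22 = 4194304, N = 22.
Step size = 0.0662/4194304 V = 15.783 nV.
V_rms = LSB/√12 = 4.56 nV.

4.56 nV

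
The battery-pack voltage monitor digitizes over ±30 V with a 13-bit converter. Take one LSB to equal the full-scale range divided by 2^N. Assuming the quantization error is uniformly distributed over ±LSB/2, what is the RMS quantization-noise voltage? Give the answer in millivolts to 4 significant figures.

Range = 30 − (-30) = 60 V.
One LSB is 60 V / 8192 = 7.32422 mV.
σ_q = LSB/√12 = 7.32422 mV/3.4641 = 2.114 mV.

2.114 mV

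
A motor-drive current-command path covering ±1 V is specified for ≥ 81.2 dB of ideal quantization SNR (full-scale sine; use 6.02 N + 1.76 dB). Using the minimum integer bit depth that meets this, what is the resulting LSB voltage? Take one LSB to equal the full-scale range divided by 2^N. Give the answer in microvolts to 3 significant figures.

122 µV

The full-scale span is 1 − (-1) = 2 V.
N ≥ (81.2 − 1.76)/6.02 = 13.196 → N_min = 14.
One LSB is 2 V / 16384 = 122 µV.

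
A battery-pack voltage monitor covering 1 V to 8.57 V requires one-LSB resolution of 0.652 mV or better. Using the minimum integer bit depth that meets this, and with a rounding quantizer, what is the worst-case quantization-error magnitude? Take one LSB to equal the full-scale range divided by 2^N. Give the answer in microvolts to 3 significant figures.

231 µV

Full-scale range = 8.57 V − (1 V) = 7.57 V.
7.57 V / 0.652 mV = 11610. Since 2^13 = 8192 and 2^14 = 16384, N = 14.
LSB = 7.57 V / 2^14 = 462.04 µV.
Max error for round-to-nearest is LSB/2 = 231 µV.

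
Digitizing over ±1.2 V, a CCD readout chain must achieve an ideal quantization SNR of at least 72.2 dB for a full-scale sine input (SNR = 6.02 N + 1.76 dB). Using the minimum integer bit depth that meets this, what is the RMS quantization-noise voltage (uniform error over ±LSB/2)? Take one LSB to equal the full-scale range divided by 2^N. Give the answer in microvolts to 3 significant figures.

Range = 1.2 − (-1.2) = 2.4 V.
Required N = ⌈(72.2 − 1.76)/6.02⌉ = ⌈11.701⌉ = 12.
Step size = 2.4/4096 V = 0.58594 mV.
V_rms = LSB/√12 = 169 µV.

169 µV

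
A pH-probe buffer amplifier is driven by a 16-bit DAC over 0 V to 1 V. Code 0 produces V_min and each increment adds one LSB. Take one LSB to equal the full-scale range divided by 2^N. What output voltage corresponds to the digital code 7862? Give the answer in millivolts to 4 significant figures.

120.0 mV

V_FS = 1 V. LSB = 1 V / 2^16.
V_out = V_min + code × LSB = 0 V + 7862 × 1 V / 65536
      = 0 V + 0.119965 V = 0.119965 V.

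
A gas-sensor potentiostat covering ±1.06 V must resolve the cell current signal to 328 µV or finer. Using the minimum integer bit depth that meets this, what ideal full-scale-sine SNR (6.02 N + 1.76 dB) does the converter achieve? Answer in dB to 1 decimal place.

80.0 dB

Span: 1.06 V − (-1.06 V) = 2.12 V.
2.12 V / 328 µV = 6463. Since 2^12 = 4096 and 2^13 = 8192, N = 13.
SNR = 6.02 × 13 + 1.76 = 80.02 dB.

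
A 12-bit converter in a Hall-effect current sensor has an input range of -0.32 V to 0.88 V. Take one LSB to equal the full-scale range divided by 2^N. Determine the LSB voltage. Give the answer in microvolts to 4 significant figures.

Full-scale range = 0.88 V − (-0.32 V) = 1.2 V.
2^12 = 4096 levels.
LSB = 1.2 V / 2^12 = 293.0 µV.

293.0 µV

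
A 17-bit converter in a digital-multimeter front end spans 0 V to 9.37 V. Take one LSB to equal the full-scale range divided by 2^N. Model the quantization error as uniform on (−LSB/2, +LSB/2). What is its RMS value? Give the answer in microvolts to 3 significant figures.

Full-scale range = 9.37 V.
LSB = 9.37 V / 2^17 = 71.487 µV.
RMS of a uniform error over width LSB is LSB/√12 = 20.6 µV.

20.6 µV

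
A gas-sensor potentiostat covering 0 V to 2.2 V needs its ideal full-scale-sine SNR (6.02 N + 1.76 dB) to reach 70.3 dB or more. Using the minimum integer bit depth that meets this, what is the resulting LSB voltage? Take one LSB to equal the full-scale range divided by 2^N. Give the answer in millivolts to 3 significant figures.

0.537 mV

Span = 2.2 V.
Required N = ⌈(70.3 − 1.76)/6.02⌉ = ⌈11.385⌉ = 12.
LSB = 2.2 V ÷ 2^12 = 2.2/4096 V = 0.537 mV.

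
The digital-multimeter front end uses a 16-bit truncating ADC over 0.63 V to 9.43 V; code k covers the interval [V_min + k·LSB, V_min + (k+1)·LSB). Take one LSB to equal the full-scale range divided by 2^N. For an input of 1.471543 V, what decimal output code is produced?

Range = 9.43 − (0.63) = 8.8 V. LSB = 8.8 V / 2^16 ≈ 134.3 µV.
V_in − V_min = 1.471543 − (0.63) = 0.841543 V.
Divide by LSB: 0.841543 × 65536/8.8 = 6267.2002.
Truncating gives code 6267.

6267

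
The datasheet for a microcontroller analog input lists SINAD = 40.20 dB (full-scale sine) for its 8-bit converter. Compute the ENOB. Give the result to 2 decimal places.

Inverting SNR = 6.02 N + 1.76: N_eff = (40.20 − 1.76)/6.02 = 6.3854.

6.39 bits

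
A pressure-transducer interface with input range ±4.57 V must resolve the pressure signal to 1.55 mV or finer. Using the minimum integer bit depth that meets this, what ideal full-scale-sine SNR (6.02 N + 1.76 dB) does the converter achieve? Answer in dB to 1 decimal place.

80.0 dB

Range = 4.57 − (-4.57) = 9.14 V.
9.14 V / 1.55 mV = 5897. Since 2^12 = 4096 and 2^13 = 8192, N = 13.
SNR = 6.02 × 13 + 1.76 = 80.02 dB.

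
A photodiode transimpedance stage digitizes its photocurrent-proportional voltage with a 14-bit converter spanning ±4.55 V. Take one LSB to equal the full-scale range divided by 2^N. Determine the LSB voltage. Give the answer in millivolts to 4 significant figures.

0.5554 mV

Full-scale range = 4.55 V − (-4.55 V) = 9.1 V.
There are 2^14 = 16384 steps.
Step size = 9.1/16384 V = 0.5554 mV.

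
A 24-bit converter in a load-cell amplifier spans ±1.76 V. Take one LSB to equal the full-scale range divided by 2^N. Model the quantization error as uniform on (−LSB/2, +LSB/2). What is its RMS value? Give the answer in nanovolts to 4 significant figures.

60.57 nV

The full-scale span is 1.76 − (-1.76) = 3.52 V.
One LSB is 3.52 V / 16777216 = 209.808 nV.
RMS of a uniform error over width LSB is LSB/√12 = 60.57 nV.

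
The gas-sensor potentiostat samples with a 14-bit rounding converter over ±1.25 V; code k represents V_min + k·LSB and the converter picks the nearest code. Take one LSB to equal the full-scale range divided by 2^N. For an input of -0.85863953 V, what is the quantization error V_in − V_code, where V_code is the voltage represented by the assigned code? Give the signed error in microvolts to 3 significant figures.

−27.5 µV

Span: 1.25 V − (-1.25 V) = 2.5 V. LSB = 2.5 V / 2^14 ≈ 152.6 µV.
(-0.85863953 − (-1.25)) / LSB = 0.39136047 × 16384/2.5 = 2564.8200. Nearest integer: k = 2565.
V_code = V_min + k × range/2^14 = -1.25 + 2565 × 2.5/16384 = -0.85861206055 V.
Error = V_in − V_code = -0.85863953 − (-0.85861206055) = −27.5 µV.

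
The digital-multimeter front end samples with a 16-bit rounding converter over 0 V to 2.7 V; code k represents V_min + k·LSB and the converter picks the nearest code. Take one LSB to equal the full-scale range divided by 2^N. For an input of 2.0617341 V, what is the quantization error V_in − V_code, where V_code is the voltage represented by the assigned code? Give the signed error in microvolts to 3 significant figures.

V_FS = 2.7 V. LSB = 2.7 V / 2^16 ≈ 41.20 µV.
(V_in − V_min)/LSB = (2.0617341 − (0)) × 65536/2.7 = 50043.6318 → nearest code k = 50044.
Reconstructed level: 0 + 50044 × 2.7/65536 V = 2.0617492676 V.
Error = V_in − V_code = 2.0617341 − (2.0617492676) = −15.2 µV.

−15.2 µV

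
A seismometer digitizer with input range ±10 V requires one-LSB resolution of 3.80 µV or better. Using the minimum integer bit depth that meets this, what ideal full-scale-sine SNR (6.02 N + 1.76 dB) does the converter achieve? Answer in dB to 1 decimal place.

Range = 10 − (-10) = 20 V.
Need 2^N ≥ 20 V / 3.80 µV = 5.263e6 → N_min = 23.
SNR = 6.02 × 23 + 1.76 = 140.22 dB.

140.2 dB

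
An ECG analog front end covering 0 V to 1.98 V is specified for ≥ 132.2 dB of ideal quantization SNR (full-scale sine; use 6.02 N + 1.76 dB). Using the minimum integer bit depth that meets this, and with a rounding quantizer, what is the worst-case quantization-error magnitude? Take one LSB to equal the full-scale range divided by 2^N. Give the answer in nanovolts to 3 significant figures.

236 nV

V_FS = 1.98 V.
N ≥ (132.2 − 1.76)/6.02 = 21.668 → N_min = 22.
LSB = 1.98 V / 2^22 = 472.07 nV.
|e|_max = LSB/2 = 236 nV.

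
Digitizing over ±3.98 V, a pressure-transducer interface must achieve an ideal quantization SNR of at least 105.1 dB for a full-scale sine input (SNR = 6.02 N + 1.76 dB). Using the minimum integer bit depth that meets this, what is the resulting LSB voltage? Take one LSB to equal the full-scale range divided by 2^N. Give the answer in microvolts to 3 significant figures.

30.4 µV

Full-scale range = 3.98 V − (-3.98 V) = 7.96 V.
Required N = ⌈(105.1 − 1.76)/6.02⌉ = ⌈17.166⌉ = 18.
LSB = 7.96 V ÷ 2^18 = 7.96/262144 V = 30.4 µV.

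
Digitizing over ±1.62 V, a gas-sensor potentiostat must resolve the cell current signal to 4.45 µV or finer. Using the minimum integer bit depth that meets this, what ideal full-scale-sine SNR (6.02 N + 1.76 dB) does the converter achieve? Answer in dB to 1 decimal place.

122.2 dB

The full-scale span is 1.62 − (-1.62) = 3.24 V.
Levels needed ≥ 3.24/4.45 µV = 728100. 2^20 = 1048576 suffices, so N_min = 20.
6.02(20) + 1.76 = 122.16 dB.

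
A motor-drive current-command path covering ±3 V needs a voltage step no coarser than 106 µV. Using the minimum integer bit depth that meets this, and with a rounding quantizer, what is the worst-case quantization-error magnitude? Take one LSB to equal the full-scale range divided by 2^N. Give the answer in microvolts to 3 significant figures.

45.8 µV

Full-scale range = 3 V − (-3 V) = 6 V.
Need 2^N ≥ 6 V / 106 µV = 56600 → N_min = 16.
LSB = 6 V / 2^16 = 91.553 µV.
Max error for round-to-nearest is LSB/2 = 45.8 µV.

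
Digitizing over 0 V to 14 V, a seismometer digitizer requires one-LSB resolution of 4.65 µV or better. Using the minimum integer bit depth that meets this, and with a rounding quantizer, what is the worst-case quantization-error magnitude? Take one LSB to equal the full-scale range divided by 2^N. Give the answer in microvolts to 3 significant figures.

V_FS = 14 V.
14 V / 4.65 µV = 3.011e6. Since 2^21 = 2097152 and 2^22 = 4194304, N = 22.
One LSB is 14 V / 4194304 = 3.3379 µV.
Max error for round-to-nearest is LSB/2 = 1.67 µV.

1.67 µV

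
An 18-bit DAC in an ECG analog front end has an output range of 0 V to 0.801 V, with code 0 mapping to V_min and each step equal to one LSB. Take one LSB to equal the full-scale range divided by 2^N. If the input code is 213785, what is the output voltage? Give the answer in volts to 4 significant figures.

Range is 0.801 V. LSB = 0.801 V / 2^18.
V_out = 0 + 213785 × (0.801/262144) V
      = 0 + 0.653236 = 0.653236 V.

0.6532 V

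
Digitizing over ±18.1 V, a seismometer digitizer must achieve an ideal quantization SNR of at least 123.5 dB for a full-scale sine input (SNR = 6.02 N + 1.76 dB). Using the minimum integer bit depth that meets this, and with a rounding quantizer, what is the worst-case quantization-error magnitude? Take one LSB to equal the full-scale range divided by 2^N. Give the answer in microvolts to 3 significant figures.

8.63 µV

The full-scale span is 18.1 − (-18.1) = 36.2 V.
N ≥ (123.5 − 1.76)/6.02 = 20.223 → N_min = 21.
Step size = 36.2/2097152 V = 17.262 µV.
Half an LSB is 8.63 µV.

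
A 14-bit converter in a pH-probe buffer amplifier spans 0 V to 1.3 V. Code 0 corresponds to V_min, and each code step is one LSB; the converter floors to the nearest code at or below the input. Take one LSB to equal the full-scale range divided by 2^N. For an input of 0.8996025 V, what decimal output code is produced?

11337

V_FS = 1.3 V. LSB = 1.3 V / 2^14 ≈ 79.35 µV.
V_in − V_min = 0.8996025 − (0) = 0.8996025 V.
Divide by LSB: 0.8996025 × 16384/1.3 = 11337.7595.
Truncating gives code 11337.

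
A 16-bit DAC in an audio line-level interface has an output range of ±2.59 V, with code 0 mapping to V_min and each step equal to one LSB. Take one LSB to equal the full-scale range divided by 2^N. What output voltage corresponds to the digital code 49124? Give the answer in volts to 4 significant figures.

The full-scale span is 2.59 − (-2.59) = 5.18 V. LSB = 5.18 V / 2^16.
V_out = V_min + code × LSB = -2.59 V + 49124 × 5.18 V / 65536
      = -2.59 + 3.88279 = 1.29279 V.

1.293 V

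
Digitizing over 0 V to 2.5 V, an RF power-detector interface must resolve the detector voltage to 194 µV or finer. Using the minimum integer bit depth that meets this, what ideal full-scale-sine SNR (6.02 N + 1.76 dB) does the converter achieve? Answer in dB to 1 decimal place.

Full-scale range = 2.5 V.
2.5 V / 194 µV = 12890. Since 2^13 = 8192 and 2^14 = 16384, N = 14.
SNR = 6.02 × 14 + 1.76 = 86.04 dB.

86.0 dB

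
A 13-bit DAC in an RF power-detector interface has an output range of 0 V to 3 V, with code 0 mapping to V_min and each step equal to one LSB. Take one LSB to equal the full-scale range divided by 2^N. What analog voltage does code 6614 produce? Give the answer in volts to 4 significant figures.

2.422 V

V_FS = 3 V. LSB = 3 V / 2^13.
V_out = 0 + 6614 × (3/8192) V
      = 0 + 2.42212 = 2.42212 V.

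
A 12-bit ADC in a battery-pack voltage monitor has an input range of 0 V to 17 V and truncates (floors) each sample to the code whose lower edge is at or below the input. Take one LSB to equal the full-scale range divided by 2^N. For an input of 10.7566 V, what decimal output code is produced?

2591

V_FS = 17 V. LSB = 17 V / 2^12 ≈ 4.150 mV.
(V_in − V_min) × 2^12/range = (10.7566 − (0)) × 4096/17 = 2591.708.
Floor → code = 2591.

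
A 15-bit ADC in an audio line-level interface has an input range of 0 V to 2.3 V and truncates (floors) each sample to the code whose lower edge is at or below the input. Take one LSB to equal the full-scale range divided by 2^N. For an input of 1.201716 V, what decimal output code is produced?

17120

Full-scale range = 2.3 V. LSB = 2.3 V / 2^15 ≈ 70.19 µV.
(V_in − V_min) × 2^15/range = (1.201716 − (0)) × 32768/2.3 = 17120.796.
Floor → code = 17120.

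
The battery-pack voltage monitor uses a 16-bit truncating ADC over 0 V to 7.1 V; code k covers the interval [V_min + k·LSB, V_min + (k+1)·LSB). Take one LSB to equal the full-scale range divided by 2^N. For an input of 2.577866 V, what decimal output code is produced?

Full-scale range = 7.1 V. LSB = 7.1 V / 2^16 ≈ 108.3 µV.
V_in − V_min = 2.577866 − (0) = 2.577866 V.
Divide by LSB: 2.577866 × 65536/7.1 = 23794.7924.
Truncating gives code 23794.

23794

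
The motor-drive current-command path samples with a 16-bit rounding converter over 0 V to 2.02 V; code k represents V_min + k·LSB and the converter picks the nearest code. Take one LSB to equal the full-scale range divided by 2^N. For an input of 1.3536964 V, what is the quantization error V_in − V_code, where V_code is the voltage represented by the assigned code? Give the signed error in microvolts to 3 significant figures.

V_FS = 2.02 V. LSB = 2.02 V / 2^16 ≈ 30.82 µV.
(1.3536964 − (0)) / LSB = 1.3536964 × 65536/2.02 = 43918.7363. Nearest integer: k = 43919.
V_code = V_min + k × range/2^16 = 0 + 43919 × 2.02/65536 = 1.3537045288 V.
V_in − V_code = 1.3536964 − (1.3537045288) = −8.13 µV.

−8.13 µV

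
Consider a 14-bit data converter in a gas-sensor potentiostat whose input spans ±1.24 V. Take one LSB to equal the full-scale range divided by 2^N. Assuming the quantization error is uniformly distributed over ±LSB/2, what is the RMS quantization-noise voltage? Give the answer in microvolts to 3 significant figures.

The full-scale span is 1.24 − (-1.24) = 2.48 V.
One LSB is 2.48 V / 16384 = 151.37 µV.
For a uniform distribution on [−LSB/2, +LSB/2], V_rms = LSB/√12 = 151.37 µV/3.4641 = 43.7 µV.

43.7 µV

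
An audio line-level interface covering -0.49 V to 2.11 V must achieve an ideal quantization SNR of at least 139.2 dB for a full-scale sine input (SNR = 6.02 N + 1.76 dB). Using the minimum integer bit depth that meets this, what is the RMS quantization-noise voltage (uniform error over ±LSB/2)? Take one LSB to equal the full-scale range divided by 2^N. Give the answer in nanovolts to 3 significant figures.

Full-scale range = 2.11 V − (-0.49 V) = 2.6 V.
Required N = ⌈(139.2 − 1.76)/6.02⌉ = ⌈22.831⌉ = 23.
LSB = 2.6 V ÷ 2^23 = 2.6/8388608 V = 309.94 nV.
RMS noise = LSB/√12 = 89.5 nV.

89.5 nV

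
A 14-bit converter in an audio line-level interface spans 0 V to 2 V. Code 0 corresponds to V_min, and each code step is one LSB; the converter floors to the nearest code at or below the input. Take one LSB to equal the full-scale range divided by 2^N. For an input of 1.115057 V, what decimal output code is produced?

Span = 2 V. LSB = 2 V / 2^14 ≈ 122.1 µV.
V_in − V_min = 1.115057 − (0) = 1.115057 V.
Divide by LSB: 1.115057 × 16384/2 = 9134.5469.
Truncating gives code 9134.

9134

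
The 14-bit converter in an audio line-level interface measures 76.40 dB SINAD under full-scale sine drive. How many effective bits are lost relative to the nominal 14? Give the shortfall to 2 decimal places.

N_eff = (76.40 − 1.76)/6.02 = 12.3987 bits.
Lost resolution: 14 − 12.3987 = 1.6013 bits.

1.60 bits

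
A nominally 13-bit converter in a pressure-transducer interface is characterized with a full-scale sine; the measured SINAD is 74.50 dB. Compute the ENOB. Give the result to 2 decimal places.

Inverting SNR = 6.02 N + 1.76: N_eff = (74.50 − 1.76)/6.02 = 12.0831.

12.08 bits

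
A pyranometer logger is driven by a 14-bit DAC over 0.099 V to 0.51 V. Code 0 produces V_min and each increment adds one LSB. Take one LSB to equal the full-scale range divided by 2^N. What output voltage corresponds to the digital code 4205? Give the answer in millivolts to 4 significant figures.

204.5 mV

Range = 0.51 − (0.099) = 0.411 V. LSB = 0.411 V / 2^14.
V_out = V_min + code × LSB = 0.099 V + 4205 × 0.411 V / 16384
      = 0.099 V + 0.105484 V = 0.204484 V.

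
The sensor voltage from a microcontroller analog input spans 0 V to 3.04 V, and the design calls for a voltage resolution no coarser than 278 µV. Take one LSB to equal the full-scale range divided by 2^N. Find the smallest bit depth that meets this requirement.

Span = 3.04 V.
3.04 V / 278 µV = 10940. Since 2^13 = 8192 and 2^14 = 16384, N = 14.

14 bits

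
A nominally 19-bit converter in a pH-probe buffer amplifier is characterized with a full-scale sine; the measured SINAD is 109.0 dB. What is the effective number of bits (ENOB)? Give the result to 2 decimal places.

(109.0 − 1.76) / 6.02 = 107.24/6.02 = 17.8140 effective bits.

17.81 bits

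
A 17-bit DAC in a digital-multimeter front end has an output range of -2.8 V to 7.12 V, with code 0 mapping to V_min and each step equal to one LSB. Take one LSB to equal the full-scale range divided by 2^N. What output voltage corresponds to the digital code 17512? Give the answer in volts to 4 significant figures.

-1.475 V

Full-scale range = 7.12 V − (-2.8 V) = 9.92 V. LSB = 9.92 V / 2^17.
V_out = -2.8 + 17512 × (9.92/131072) V
      = -2.8 + 1.32537 = -1.47463 V.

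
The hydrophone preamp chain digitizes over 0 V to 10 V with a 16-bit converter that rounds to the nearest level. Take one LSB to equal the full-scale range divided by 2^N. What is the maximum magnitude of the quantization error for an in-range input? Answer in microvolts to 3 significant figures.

Span = 10 V.
LSB = 10 V ÷ 2^16 = 10/65536 V = 152.59 µV.
|e|_max = LSB/2 = 76.3 µV.

76.3 µV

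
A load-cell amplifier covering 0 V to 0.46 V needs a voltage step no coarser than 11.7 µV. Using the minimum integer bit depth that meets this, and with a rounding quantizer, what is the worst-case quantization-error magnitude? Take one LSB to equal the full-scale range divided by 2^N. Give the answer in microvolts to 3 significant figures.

3.51 µV

Range is 0.46 V.
Required number of levels: 0.46/11.7 µV = 39316; smallest N with 2^N ≥ that is 16.
LSB = 0.46 V ÷ 2^16 = 0.46/65536 V = 7.0190 µV.
Max error for round-to-nearest is LSB/2 = 3.51 µV.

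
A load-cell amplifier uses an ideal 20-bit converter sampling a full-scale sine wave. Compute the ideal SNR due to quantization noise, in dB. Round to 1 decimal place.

122.2 dB

SNR = 6.02·20 + 1.76 = 122.16 dB.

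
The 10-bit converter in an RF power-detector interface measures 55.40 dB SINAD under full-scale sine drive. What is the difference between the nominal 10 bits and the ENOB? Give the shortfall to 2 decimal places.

ENOB = (SINAD − 1.76)/6.02 = (55.40 − 1.76)/6.02 = 8.9103 bits.
Shortfall = 10 − 8.9103 = 1.0897 bits.

1.09 bits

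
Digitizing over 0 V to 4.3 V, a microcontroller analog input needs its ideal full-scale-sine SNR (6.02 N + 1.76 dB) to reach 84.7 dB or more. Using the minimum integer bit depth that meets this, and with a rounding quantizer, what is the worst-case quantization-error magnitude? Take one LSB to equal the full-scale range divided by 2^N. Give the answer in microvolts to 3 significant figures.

V_FS = 4.3 V.
N ≥ (84.7 − 1.76)/6.02 = 13.777 → N_min = 14.
One LSB is 4.3 V / 16384 = 262.45 µV.
Max error for round-to-nearest is LSB/2 = 131 µV.

131 µV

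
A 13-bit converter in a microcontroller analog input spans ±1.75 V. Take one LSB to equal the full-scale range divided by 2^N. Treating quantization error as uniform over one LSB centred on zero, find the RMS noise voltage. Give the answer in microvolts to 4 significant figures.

Full-scale range = 1.75 V − (-1.75 V) = 3.5 V.
LSB = 3.5 V ÷ 2^13 = 3.5/8192 V = 427.246 µV.
RMS of a uniform error over width LSB is LSB/√12 = 123.3 µV.

123.3 µV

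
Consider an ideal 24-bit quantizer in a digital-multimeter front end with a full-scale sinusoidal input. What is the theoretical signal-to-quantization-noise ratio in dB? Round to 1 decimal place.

For an ideal N-bit converter with full-scale sine input, SNR = 6.02 N + 1.76 dB. SNR = 6.02 × 24 + 1.76 = 144.48 + 1.76 = 146.24 dB.

146.2 dB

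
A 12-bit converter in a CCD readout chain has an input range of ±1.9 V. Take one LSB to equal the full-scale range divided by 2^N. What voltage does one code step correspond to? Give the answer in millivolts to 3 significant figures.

Full-scale range = 1.9 V − (-1.9 V) = 3.8 V.
There are 2^12 = 4096 steps.
LSB = 3.8 V ÷ 2^12 = 3.8/4096 V = 0.928 mV.

0.928 mV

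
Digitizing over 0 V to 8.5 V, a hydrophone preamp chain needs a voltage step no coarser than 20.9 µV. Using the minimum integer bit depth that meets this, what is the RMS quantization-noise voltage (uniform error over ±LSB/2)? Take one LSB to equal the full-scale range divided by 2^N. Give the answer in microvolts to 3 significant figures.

V_FS = 8.5 V.
8.5 V / 20.9 µV = 406700. Since 2^18 = 262144 and 2^19 = 524288, N = 19.
One LSB is 8.5 V / 524288 = 16.212 µV.
RMS noise = LSB/√12 = 4.68 µV.

4.68 µV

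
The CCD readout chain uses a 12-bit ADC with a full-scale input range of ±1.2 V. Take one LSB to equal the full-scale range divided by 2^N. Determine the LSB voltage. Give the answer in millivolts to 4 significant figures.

0.5859 mV

Span: 1.2 V − (-1.2 V) = 2.4 V.
There are 2^12 = 4096 steps.
LSB = 2.4 V / 2^12 = 0.5859 mV.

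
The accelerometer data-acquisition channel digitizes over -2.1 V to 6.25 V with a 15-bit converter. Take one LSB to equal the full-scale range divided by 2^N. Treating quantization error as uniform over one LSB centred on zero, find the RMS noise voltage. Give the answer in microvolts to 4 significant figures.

73.56 µV

Range = 6.25 − (-2.1) = 8.35 V.
LSB = 8.35 V ÷ 2^15 = 8.35/32768 V = 254.822 µV.
σ_q = LSB/√12 = 254.822 µV/3.4641 = 73.56 µV.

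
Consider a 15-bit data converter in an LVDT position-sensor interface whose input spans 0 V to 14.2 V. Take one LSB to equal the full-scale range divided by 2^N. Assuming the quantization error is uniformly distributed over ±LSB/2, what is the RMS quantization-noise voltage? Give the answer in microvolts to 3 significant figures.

125 µV

Full-scale range = 14.2 V.
Step size = 14.2/32768 V = 433.35 µV.
σ_q = LSB/√12 = 433.35 µV/3.4641 = 125 µV.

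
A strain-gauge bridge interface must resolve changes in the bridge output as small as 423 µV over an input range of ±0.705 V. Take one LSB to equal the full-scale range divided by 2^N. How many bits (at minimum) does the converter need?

Full-scale range = 0.705 V − (-0.705 V) = 1.41 V.
Need 2^N ≥ 1.41 V / 423 µV = 3333 → N_min = 12.

12 bits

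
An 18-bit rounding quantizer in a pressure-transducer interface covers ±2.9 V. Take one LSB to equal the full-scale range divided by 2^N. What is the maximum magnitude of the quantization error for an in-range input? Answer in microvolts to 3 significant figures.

11.1 µV

Range = 2.9 − (-2.9) = 5.8 V.
Step size = 5.8/262144 V = 22.125 µV.
Worst-case error for round-to-nearest is half an LSB: 11.1 µV.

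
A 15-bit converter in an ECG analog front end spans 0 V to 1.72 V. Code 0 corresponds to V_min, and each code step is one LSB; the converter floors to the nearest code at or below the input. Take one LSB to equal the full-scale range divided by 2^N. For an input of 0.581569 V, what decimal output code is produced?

11079

Full-scale range = 1.72 V. LSB = 1.72 V / 2^15 ≈ 52.49 µV.
(V_in − V_min) × 2^15/range = (0.581569 − (0)) × 32768/1.72 = 11079.566.
Floor → code = 11079.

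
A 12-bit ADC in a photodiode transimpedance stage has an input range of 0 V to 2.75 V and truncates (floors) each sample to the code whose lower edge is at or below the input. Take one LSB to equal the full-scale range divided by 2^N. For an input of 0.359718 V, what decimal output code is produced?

535

V_FS = 2.75 V. LSB = 2.75 V / 2^12 ≈ 0.6714 mV.
code = ⌊(V_in − V_min)/LSB⌋ = ⌊(V_in − V_min) × 2^12 / range⌋
     = ⌊(0.359718 − (0)) × 4096 / 2.75⌋ = ⌊0.359718 × 4096/2.75⌋
     = ⌊535.784⌋ = 535.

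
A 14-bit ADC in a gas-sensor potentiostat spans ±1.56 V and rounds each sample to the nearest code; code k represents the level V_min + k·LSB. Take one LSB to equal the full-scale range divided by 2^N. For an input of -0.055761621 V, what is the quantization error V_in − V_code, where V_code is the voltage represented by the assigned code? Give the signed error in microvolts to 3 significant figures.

+34.3 µV

The full-scale span is 1.56 − (-1.56) = 3.12 V. LSB = 3.12 V / 2^14 ≈ 190.4 µV.
Position in LSBs: (-0.055761621 − (-1.56)) × 16384/3.12 = 7899.1800; rounding gives k = 7899.
V_code = -1.56 + (7899/16384) × 3.12 = -0.055795898438 V.
V_in − V_code = -0.055761621 − (-0.055795898438) = +34.3 µV.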